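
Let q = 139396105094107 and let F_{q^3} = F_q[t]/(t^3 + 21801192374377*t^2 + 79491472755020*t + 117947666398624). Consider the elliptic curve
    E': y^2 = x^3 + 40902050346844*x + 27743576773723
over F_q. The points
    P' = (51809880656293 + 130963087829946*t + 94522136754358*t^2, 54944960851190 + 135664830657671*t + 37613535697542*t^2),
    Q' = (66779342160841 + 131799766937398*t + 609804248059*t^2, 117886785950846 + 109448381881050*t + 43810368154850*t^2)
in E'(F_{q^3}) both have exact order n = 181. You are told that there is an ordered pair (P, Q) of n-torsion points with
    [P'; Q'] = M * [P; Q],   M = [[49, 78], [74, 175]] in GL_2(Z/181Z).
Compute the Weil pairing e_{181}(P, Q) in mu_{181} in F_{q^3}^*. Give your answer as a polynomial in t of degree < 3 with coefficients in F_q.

89812869776773 + 138226491176045*t + 34396734823393*t^2

Under M = [[49,78],[74,175]] in GL_2(Z/181), e_{181}(P',Q') = e_{181}(P,Q)^(49*175-78*74 mod 181).
49*175 - 78*74 = 2803; reduced mod 181: det = 88, inverse 72.
n = 181 = (10110101)_2 (8 bits, wt 5); accumulate f_{181,P'}(Q'+S)/f_{181,P'}(S) along the 7-step ladder.
The quotient is 90625600931703 + 47677401075596*t + 30147418571375*t^2.
Finally e_{181}(P,Q) = 89812869776773 + 138226491176045*t + 34396734823393*t^2.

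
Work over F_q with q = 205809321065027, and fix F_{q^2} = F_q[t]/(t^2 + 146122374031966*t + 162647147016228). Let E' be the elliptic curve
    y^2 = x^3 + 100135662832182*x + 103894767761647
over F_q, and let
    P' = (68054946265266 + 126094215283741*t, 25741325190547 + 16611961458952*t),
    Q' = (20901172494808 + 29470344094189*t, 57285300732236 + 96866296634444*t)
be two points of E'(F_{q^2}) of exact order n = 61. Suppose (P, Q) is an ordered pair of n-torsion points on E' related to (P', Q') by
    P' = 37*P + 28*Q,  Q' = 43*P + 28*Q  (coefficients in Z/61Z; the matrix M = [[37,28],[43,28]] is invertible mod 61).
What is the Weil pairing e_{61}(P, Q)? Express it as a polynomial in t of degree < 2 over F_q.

161819868377796 + 58073653350678*t

Since e_{61}(P,P)=e_{61}(Q,Q)=1 and e_{61}(Q,P)=e_{61}(P,Q)^{-1}, expanding e_{61}(37*P + 28*Q,43*P + 28*Q) leaves e(P,Q)^det(M).
37*28 - 28*43 = -168; reduced mod 61: det = 15, inverse 57.
Build f_{61,P'} and f_{61,Q'} via the 6-bit ladder of 61=111101_2; evaluate at shifted divisors; quotient in F_{205809321065027^2}.
Result: e(P',Q') = 101422985093469 + 88213882378434*t.
e_{61}(P,Q) = (101422985093469 + 88213882378434*t)^{57} = 161819868377796 + 58073653350678*t.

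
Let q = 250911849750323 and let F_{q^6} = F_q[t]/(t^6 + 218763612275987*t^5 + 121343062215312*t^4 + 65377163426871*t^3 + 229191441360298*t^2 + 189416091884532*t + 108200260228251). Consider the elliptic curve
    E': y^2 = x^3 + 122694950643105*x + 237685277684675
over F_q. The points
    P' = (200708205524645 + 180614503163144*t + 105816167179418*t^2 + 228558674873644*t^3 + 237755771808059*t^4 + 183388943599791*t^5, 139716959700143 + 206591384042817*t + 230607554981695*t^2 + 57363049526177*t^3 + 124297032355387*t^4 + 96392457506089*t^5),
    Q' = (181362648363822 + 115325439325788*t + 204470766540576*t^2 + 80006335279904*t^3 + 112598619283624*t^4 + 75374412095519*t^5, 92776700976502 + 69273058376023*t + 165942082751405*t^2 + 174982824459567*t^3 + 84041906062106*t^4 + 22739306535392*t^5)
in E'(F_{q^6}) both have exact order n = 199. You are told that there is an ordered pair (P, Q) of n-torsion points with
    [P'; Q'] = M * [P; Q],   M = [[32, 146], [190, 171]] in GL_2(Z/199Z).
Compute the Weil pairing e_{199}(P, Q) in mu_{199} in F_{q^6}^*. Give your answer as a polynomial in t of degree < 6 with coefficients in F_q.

37176809782559 + 71559019886469*t + 172742238528142*t^2 + 209458760838944*t^3 + 225986241083071*t^4 + 118364734701894*t^5

e_{199}(aP+bQ,cP+dQ) = e_{199}(P,Q)^(ad-bc); with (a,b,c,d)=(32,146,190,171) this gives the det-199 law.
Hence e(P,Q) = e(P',Q')^{10} where 10 = 20^{-1} mod 199.
Miller loop for e_{199} over F_{250911849750323^6}: bits of 199 = 11000111; 7 double steps + 4 add steps, l/v at each.
f_P(D_Q)/f_Q(D_P) = 107180942533129 + 196705408693188*t + 13512490350850*t^2 + 164951316540315*t^3 + 17657732333744*t^4 + 181895456151118*t^5.
Thus e_{199}(P,Q) = 37176809782559 + 71559019886469*t + 172742238528142*t^2 + 209458760838944*t^3 + 225986241083071*t^4 + 118364734701894*t^5.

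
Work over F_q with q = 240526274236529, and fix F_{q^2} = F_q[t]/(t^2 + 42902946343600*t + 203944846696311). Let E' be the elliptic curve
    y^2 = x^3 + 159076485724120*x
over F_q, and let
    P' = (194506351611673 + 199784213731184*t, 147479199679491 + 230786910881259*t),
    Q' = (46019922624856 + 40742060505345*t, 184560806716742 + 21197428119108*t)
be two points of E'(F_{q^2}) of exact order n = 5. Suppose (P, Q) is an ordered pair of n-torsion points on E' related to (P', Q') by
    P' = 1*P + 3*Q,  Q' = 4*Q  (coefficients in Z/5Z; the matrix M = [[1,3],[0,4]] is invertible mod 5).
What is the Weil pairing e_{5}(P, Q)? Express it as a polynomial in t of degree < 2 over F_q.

Under M = [[1,3],[0,4]] in GL_2(Z/5), e_{5}(P',Q') = e_{5}(P,Q)^(1*4-3*0 mod 5).
det M = 1*4 - 3*0 = 4 = 4 (mod 5); 4^{-1} = 4 (mod 5).
Run Miller on y^2=x^3+159076485724120*x over F_{240526274236529}: ladder 101 (3 bits); e = f_P(D_Q)/f_Q(D_P).
The quotient is 136582235931903 + 147142820276808*t.
e_{5}(P,Q) = (136582235931903 + 147142820276808*t)^{4} = 114566288142510 + 93383453959721*t.

114566288142510 + 93383453959721*t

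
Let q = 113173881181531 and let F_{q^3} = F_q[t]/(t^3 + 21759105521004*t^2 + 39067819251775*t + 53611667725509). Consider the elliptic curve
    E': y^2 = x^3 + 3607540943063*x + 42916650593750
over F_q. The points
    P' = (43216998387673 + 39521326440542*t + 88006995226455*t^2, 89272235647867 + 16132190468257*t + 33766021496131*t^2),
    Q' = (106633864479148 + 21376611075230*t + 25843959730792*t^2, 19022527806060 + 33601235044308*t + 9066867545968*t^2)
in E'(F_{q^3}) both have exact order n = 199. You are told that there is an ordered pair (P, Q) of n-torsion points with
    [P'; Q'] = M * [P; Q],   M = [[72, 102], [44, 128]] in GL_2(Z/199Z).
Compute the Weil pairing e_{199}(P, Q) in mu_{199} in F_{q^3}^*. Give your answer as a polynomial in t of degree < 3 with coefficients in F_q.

The 199-Weil pairing on E[199] over F_{113173881181531} is alternating-bilinear: e_{199}(P',Q') = e_{199}(P,Q)^det(M).
So e_{199}(P,Q) = e_{199}(P',Q')^{29}, since 151*29 = 1 mod 199.
Build f_{199,P'} and f_{199,Q'} via the 8-bit ladder of 199=11000111_2; evaluate at shifted divisors; quotient in F_{113173881181531^3}.
So e_{199}(P',Q') = 67731503563520 + 86858739299906*t + 25049293104932*t^2.
(67731503563520 + 86858739299906*t + 25049293104932*t^2)^{29} mod (113173881181531,f) = 57536803720869 + 43395447169791*t + 69983001838705*t^2.

57536803720869 + 43395447169791*t + 69983001838705*t^2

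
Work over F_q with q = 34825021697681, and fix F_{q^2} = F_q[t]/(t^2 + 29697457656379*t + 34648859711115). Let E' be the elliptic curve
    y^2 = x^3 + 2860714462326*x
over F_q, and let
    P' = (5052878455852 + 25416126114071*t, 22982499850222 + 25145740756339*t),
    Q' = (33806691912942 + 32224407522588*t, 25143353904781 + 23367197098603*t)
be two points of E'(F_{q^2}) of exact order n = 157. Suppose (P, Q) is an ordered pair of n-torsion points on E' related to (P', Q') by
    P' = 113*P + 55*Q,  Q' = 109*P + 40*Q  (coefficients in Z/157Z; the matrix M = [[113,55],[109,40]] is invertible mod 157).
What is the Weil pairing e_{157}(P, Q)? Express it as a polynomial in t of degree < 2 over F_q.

Alternating bilinearity on E[157] (values in mu_{157} in F_{34825021697681^2}) gives e(P',Q') = e(P,Q)^det(M).
Inverting 95 mod 157: 119. Thus e_{157}(P,Q) = e(P',Q')^{119}.
Build f_{157,P'} and f_{157,Q'} via the 8-bit ladder of 157=10011101_2; evaluate at shifted divisors; quotient in F_{34825021697681^2}.
Miller gives e_{157}(P',Q') = 3251372776555 + 8140287300564*t in F_{34825021697681^2}.
Hence e(P,Q) = 25343768633507 + 21259402273187*t in F_{34825021697681^2}^*.

25343768633507 + 21259402273187*t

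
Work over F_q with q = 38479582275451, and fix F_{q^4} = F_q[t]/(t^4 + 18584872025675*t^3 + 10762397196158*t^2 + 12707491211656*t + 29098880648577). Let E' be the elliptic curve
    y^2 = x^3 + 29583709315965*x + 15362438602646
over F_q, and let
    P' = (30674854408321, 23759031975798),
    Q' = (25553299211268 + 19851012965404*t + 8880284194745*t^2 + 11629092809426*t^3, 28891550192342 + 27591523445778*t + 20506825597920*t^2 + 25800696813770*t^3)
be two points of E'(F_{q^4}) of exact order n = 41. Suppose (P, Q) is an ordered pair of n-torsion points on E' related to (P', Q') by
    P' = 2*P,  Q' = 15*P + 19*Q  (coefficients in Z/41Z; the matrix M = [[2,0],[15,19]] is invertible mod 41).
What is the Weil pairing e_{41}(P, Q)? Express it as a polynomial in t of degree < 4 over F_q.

Since e_{41}(P,P)=e_{41}(Q,Q)=1 and e_{41}(Q,P)=e_{41}(P,Q)^{-1}, expanding e_{41}(2*P,15*P + 19*Q) leaves e(P,Q)^det(M).
2*19 - 0*15 = 38; reduced mod 41: det = 38, inverse 27.
Double-and-add over 101001: 6-1 doublings, 3-1 additions; each step l_{T,T}/v_{2T} or l_{T,P'}/v at Q'+S for random S.
Miller gives e_{41}(P',Q') = 20744697458383 + 18709882895288*t + 317346422129*t^2 + 30075627145109*t^3 in F_{38479582275451^4}.
Thus e_{41}(P,Q) = 9726589199305 + 29026445627958*t + 35631729225302*t^2 + 29617955536308*t^3.

9726589199305 + 29026445627958*t + 35631729225302*t^2 + 29617955536308*t^3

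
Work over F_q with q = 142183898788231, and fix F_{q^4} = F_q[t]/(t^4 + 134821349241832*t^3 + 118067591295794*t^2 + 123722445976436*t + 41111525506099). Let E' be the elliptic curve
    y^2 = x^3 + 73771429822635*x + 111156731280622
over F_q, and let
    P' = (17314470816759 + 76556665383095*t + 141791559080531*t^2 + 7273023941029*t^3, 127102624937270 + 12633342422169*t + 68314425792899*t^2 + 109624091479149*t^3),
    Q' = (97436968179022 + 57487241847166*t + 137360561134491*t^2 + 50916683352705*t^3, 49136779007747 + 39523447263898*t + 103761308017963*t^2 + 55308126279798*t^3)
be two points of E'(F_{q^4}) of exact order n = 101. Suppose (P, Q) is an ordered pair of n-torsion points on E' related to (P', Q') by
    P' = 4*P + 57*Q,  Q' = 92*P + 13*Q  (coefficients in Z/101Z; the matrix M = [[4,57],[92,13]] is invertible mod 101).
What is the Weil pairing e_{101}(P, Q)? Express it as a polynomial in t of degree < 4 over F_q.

Since e_{101}(P,P)=e_{101}(Q,Q)=1 and e_{101}(Q,P)=e_{101}(P,Q)^{-1}, expanding e_{101}(4*P + 57*Q,92*P + 13*Q) leaves e(P,Q)^det(M).
det M = 4*13 - 57*92 = -5192 = 60 (mod 101); 60^{-1} = 32 (mod 101).
Double-and-add over 1100101: 7-1 doublings, 4-1 additions; each step l_{T,T}/v_{2T} or l_{T,P'}/v at Q'+S for random S.
Result: e(P',Q') = 96483410380720 + 75860790808431*t + 44728157017532*t^2 + 54840194209950*t^3.
e_{101}(P,Q) = (96483410380720 + 75860790808431*t + 44728157017532*t^2 + 54840194209950*t^3)^{32} = 130683465281002 + 85537054235142*t + 3278531431164*t^2 + 95036142856610*t^3.

130683465281002 + 85537054235142*t + 3278531431164*t^2 + 95036142856610*t^3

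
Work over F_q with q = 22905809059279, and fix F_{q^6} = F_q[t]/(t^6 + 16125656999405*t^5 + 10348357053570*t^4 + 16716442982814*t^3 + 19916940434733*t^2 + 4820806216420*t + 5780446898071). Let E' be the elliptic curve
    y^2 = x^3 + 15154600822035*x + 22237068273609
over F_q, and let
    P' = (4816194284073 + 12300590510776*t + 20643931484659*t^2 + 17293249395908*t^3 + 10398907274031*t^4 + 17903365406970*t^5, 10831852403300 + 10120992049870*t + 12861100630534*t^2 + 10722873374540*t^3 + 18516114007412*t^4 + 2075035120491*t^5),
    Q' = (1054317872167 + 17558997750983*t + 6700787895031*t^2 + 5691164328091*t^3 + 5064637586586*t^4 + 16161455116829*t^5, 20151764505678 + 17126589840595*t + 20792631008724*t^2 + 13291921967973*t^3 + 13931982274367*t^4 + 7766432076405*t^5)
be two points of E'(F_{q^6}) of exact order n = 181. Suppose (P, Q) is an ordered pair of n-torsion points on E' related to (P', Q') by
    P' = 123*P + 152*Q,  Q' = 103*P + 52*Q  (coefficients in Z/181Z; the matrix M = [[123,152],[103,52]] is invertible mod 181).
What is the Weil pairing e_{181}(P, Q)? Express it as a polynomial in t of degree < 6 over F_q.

e_{181} is bilinear + alternating on E[181], so e_{181}(123*P + 152*Q, 103*P + 52*Q) = e_{181}(P,Q)^(123*52-152*103).
Hence e(P,Q) = e(P',Q')^{156} where 156 = 152^{-1} mod 181.
Double-and-add over 10110101: 8-1 doublings, 5-1 additions; each step l_{T,T}/v_{2T} or l_{T,P'}/v at Q'+S for random S.
f_P(D_Q)/f_Q(D_P) = 5715229494219 + 2658512933159*t + 19929855146322*t^2 + 12341364624534*t^3 + 2304748186776*t^4 + 22087590338710*t^5.
Hence e(P,Q) = 3903772915963 + 5443711222981*t + 6629992117688*t^2 + 17197583133634*t^3 + 1834811801536*t^4 + 18949899315996*t^5 in F_{22905809059279^6}^*.

3903772915963 + 5443711222981*t + 6629992117688*t^2 + 17197583133634*t^3 + 1834811801536*t^4 + 18949899315996*t^5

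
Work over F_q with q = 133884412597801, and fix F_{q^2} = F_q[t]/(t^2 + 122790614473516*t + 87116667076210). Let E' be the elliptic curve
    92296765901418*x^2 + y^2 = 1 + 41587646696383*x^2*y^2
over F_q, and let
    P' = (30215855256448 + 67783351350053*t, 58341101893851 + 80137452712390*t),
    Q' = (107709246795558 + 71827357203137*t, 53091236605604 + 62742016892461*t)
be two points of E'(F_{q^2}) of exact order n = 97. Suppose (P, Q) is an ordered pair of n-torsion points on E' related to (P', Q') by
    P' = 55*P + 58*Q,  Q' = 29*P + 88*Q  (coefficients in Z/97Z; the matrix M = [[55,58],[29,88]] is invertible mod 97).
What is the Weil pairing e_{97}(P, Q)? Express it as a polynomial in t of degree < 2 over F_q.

Alternating bilinearity on E[97] (values in mu_{97} in F_{133884412597801^2}) gives e(P',Q') = e(P,Q)^det(M).
det(M) mod 97 = 54; its inverse in (Z/97)^* is 9 (check: 54*9 mod 97 = 1).
Map (x,y)_Ed via u=(1+y)/(1-y), v=(1+y)/((1-y)x) to Montgomery A=0,B=41007774669223; then to (a',b')=(54560571343999,0).
7-bit Miller (1100001) on E'/F_{133884412597801} with a'=54560571343999, b'=0: accumulate tangent/chord ratios at Q'+S and P'+S'.
Result: e(P',Q') = 106348906508975 + 13744292938607*t.
Finally e_{97}(P,Q) = 46352949987572 + 52716452849500*t.

46352949987572 + 52716452849500*t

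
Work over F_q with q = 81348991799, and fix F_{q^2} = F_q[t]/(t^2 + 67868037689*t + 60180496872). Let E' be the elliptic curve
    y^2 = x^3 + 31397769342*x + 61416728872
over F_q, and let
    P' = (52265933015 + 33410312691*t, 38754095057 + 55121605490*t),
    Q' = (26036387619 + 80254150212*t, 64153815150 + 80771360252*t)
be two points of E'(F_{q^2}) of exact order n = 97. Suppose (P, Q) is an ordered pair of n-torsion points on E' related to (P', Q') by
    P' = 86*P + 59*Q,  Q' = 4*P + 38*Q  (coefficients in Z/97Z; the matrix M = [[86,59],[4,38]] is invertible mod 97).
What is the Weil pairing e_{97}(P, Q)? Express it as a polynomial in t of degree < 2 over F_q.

Under M = [[86,59],[4,38]] in GL_2(Z/97), e_{97}(P',Q') = e_{97}(P,Q)^(86*38-59*4 mod 97).
det(M) mod 97 = 25; its inverse in (Z/97)^* is 66 (check: 25*66 mod 97 = 1).
Miller loop for e_{97} over F_{81348991799^2}: bits of 97 = 1100001; 6 double steps + 2 add steps, l/v at each.
The quotient is 53910479872 + 23794621085*t.
Hence e(P,Q) = 75090040402 + 70343488074*t in F_{81348991799^2}^*.

75090040402 + 70343488074*t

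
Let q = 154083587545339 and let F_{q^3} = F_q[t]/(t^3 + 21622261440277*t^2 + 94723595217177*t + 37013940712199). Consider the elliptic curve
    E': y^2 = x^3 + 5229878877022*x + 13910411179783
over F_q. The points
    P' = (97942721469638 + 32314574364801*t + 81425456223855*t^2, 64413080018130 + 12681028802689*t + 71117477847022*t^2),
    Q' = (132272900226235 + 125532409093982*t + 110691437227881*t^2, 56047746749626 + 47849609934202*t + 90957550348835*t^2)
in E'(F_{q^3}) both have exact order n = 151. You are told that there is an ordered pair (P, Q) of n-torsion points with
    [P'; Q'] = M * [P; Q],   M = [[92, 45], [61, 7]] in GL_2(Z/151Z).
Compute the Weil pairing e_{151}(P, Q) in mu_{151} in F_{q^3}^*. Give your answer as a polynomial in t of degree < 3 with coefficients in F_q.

59813756759094 + 71074722210920*t + 79989104045208*t^2

e_{151}(aP+bQ,cP+dQ) = e_{151}(P,Q)^(ad-bc); with (a,b,c,d)=(92,45,61,7) this gives the det-151 law.
Hence e(P,Q) = e(P',Q')^{93} where 93 = 13^{-1} mod 151.
Double-and-add over 10010111: 8-1 doublings, 5-1 additions; each step l_{T,T}/v_{2T} or l_{T,P'}/v at Q'+S for random S.
e_{151}(P',Q') = 100555486056728 + 114749700262367*t + 102600097124649*t^2.
Hence e(P,Q) = 59813756759094 + 71074722210920*t + 79989104045208*t^2 in F_{154083587545339^3}^*.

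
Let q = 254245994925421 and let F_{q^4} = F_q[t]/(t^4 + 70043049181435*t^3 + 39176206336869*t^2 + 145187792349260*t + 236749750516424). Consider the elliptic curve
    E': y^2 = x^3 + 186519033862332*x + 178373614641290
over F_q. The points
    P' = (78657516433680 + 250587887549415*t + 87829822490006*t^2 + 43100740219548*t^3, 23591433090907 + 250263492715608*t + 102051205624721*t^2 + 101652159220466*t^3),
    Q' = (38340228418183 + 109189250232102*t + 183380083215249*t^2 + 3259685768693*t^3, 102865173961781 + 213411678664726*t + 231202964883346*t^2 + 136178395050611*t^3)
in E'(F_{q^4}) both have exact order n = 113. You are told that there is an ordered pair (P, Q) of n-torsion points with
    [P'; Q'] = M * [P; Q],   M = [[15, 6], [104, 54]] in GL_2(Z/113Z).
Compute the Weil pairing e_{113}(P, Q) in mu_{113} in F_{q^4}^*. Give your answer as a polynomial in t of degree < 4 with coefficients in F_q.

The 113-Weil pairing on E[113] over F_{254245994925421} is alternating-bilinear: e_{113}(P',Q') = e_{113}(P,Q)^det(M).
Inverting 73 mod 113: 48. Thus e_{113}(P,Q) = e(P',Q')^{48}.
Run Miller on y^2=x^3+186519033862332*x+178373614641290 over F_{254245994925421}: ladder 1110001 (7 bits); e = f_P(D_Q)/f_Q(D_P).
So e_{113}(P',Q') = 135466736362299 + 215036563545421*t + 80890897078070*t^2 + 193286654690092*t^3.
(135466736362299 + 215036563545421*t + 80890897078070*t^2 + 193286654690092*t^3)^{48} mod (254245994925421,f) = 86253905935750 + 129801901868885*t + 195541412058957*t^2 + 17562615515036*t^3.

86253905935750 + 129801901868885*t + 195541412058957*t^2 + 17562615515036*t^3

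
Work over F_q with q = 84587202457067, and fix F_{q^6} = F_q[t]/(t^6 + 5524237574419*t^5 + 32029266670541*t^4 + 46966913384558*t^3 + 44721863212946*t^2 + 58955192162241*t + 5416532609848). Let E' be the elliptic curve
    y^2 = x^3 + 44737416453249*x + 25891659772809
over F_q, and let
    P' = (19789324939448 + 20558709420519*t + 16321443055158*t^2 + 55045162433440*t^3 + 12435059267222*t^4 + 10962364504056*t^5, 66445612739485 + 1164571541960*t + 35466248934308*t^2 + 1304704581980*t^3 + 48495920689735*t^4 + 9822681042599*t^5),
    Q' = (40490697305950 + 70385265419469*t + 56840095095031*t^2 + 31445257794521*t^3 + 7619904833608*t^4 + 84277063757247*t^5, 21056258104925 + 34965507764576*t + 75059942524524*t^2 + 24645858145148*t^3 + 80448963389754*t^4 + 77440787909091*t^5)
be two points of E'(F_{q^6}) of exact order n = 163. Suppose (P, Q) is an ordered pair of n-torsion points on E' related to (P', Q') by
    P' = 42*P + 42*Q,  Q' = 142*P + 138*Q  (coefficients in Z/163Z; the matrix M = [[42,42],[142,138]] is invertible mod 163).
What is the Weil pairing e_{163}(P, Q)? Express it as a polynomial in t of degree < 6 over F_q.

69905042973330 + 58642482614237*t + 21583223813354*t^2 + 81203106456050*t^3 + 60580108910890*t^4 + 56676902085102*t^5

The 163-Weil pairing on E[163] over F_{84587202457067} is alternating-bilinear: e_{163}(P',Q') = e_{163}(P,Q)^det(M).
det(M) mod 163 = 158; its inverse in (Z/163)^* is 65 (check: 158*65 mod 163 = 1).
Build f_{163,P'} and f_{163,Q'} via the 8-bit ladder of 163=10100011_2; evaluate at shifted divisors; quotient in F_{84587202457067^6}.
e_{163}(P',Q') = 31026942729956 + 4619927191825*t + 43875047580217*t^2 + 19355142887658*t^3 + 62799503640315*t^4 + 81853577159683*t^5.
Finally e_{163}(P,Q) = 69905042973330 + 58642482614237*t + 21583223813354*t^2 + 81203106456050*t^3 + 60580108910890*t^4 + 56676902085102*t^5.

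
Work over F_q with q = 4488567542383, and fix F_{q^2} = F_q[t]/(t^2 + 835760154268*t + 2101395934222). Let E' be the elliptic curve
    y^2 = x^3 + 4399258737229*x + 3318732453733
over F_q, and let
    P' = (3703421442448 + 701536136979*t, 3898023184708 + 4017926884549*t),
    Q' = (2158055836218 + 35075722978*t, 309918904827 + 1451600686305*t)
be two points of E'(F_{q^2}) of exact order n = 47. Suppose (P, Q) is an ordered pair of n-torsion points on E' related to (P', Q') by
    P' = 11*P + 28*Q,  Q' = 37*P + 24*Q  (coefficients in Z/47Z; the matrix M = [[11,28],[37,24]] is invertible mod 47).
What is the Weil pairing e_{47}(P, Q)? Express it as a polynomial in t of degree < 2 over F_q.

1522759011361 + 689120441027*t

The 47-Weil pairing on E[47] over F_{4488567542383} is alternating-bilinear: e_{47}(P',Q') = e_{47}(P,Q)^det(M).
Inverting 27 mod 47: 7. Thus e_{47}(P,Q) = e(P',Q')^{7}.
n = 47 = (101111)_2 (6 bits, wt 5); accumulate f_{47,P'}(Q'+S)/f_{47,P'}(S) along the 5-step ladder.
Result: e(P',Q') = 2499113494186 + 3439816759240*t.
Raise to 7: e(P,Q) = 1522759011361 + 689120441027*t in mu_{47}.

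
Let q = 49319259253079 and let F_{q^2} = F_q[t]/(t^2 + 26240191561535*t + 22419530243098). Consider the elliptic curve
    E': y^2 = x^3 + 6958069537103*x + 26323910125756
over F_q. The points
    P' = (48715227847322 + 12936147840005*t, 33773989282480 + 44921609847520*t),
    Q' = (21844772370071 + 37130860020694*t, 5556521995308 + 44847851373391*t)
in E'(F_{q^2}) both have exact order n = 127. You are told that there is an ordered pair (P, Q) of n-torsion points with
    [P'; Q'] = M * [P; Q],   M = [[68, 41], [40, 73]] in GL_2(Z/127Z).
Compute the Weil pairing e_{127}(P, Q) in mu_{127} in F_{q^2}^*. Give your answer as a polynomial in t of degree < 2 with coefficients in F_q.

15410073126162 + 31377716126787*t

e_{127} is bilinear + alternating on E[127], so e_{127}(68*P + 41*Q, 40*P + 73*Q) = e_{127}(P,Q)^(68*73-41*40).
Inverting 22 mod 127: 52. Thus e_{127}(P,Q) = e(P',Q')^{52}.
Double-and-add over 1111111: 7-1 doublings, 7-1 additions; each step l_{T,T}/v_{2T} or l_{T,P'}/v at Q'+S for random S.
Result: e(P',Q') = 21598456786840 + 46958757494419*t.
Finally e_{127}(P,Q) = 15410073126162 + 31377716126787*t.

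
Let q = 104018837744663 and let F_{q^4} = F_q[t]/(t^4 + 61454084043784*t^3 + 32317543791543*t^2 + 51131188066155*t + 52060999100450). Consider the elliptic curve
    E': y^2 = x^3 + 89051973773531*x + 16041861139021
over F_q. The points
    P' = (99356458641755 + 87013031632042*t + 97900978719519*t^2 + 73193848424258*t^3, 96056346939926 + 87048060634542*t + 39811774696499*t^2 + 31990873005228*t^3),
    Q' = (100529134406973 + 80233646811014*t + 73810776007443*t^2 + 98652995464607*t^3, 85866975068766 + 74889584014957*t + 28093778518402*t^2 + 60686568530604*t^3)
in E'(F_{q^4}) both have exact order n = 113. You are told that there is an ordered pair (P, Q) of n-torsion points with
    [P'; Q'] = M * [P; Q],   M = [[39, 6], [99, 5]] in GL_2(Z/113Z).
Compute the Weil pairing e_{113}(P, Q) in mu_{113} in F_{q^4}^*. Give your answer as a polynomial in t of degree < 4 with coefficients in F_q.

Under M = [[39,6],[99,5]] in GL_2(Z/113), e_{113}(P',Q') = e_{113}(P,Q)^(39*5-6*99 mod 113).
Hence e(P,Q) = e(P',Q')^{32} where 32 = 53^{-1} mod 113.
7-bit Miller (1110001) on E'/F_{104018837744663} with a'=89051973773531, b'=16041861139021: accumulate tangent/chord ratios at Q'+S and P'+S'.
So e_{113}(P',Q') = 26238213740474 + 10175485865459*t + 36232746228223*t^2 + 89924769098922*t^3.
Finally e_{113}(P,Q) = 66667706621660 + 60238021064928*t + 75526268703939*t^2 + 15585038745151*t^3.

66667706621660 + 60238021064928*t + 75526268703939*t^2 + 15585038745151*t^3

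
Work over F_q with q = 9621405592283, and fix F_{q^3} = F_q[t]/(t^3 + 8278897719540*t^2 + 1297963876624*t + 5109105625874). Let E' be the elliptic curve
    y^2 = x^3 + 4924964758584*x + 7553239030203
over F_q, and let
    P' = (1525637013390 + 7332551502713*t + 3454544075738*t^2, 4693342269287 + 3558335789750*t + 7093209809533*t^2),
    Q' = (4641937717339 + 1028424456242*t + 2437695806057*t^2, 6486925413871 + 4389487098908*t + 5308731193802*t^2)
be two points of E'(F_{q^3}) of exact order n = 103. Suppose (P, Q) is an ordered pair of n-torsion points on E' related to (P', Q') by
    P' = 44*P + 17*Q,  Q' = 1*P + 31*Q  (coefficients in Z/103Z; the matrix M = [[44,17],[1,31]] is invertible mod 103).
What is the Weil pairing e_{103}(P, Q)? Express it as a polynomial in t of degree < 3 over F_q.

8869345807846 + 6821745216001*t + 8572959399436*t^2

Alternating bilinearity on E[103] (values in mu_{103} in F_{9621405592283^3}) gives e(P',Q') = e(P,Q)^det(M).
Inverting 8 mod 103: 13. Thus e_{103}(P,Q) = e(P',Q')^{13}.
Run Miller on y^2=x^3+4924964758584*x+7553239030203 over F_{9621405592283}: ladder 1100111 (7 bits); e = f_P(D_Q)/f_Q(D_P).
e_{103}(P',Q') = 433186926656 + 2363024280303*t + 2136305108952*t^2.
e_{103}(P,Q) = (433186926656 + 2363024280303*t + 2136305108952*t^2)^{13} = 8869345807846 + 6821745216001*t + 8572959399436*t^2.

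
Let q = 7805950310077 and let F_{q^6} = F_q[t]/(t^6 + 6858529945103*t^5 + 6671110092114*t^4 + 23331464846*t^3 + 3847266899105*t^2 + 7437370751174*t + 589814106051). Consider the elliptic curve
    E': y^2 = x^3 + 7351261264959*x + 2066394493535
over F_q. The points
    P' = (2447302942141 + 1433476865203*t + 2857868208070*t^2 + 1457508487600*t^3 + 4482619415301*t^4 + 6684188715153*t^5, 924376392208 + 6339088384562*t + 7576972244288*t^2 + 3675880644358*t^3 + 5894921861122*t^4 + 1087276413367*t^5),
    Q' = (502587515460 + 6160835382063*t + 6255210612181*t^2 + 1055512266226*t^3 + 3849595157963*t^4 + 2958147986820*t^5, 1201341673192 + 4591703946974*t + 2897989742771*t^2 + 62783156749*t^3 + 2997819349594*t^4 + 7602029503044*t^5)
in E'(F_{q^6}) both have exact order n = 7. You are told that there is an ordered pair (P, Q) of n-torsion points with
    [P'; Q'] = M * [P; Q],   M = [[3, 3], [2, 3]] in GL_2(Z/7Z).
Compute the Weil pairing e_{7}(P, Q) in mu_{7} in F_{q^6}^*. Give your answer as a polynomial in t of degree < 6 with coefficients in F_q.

Alternating bilinearity on E[7] (values in mu_{7} in F_{7805950310077^6}) gives e(P',Q') = e(P,Q)^det(M).
det M = 3*3 - 3*2 = 3 = 3 (mod 7); 3^{-1} = 5 (mod 7).
Miller loop for e_{7} over F_{7805950310077^6}: bits of 7 = 111; 2 double steps + 2 add steps, l/v at each.
f_P(D_Q)/f_Q(D_P) = 433081940748 + 5654962467002*t + 4106022480257*t^2 + 3185070928069*t^3 + 4694888085162*t^4 + 6384367036527*t^5.
Thus e_{7}(P,Q) = 5530349157457 + 949785143097*t + 4082095572284*t^2 + 3181901225781*t^3 + 4151189856739*t^4 + 6245781381608*t^5.

5530349157457 + 949785143097*t + 4082095572284*t^2 + 3181901225781*t^3 + 4151189856739*t^4 + 6245781381608*t^5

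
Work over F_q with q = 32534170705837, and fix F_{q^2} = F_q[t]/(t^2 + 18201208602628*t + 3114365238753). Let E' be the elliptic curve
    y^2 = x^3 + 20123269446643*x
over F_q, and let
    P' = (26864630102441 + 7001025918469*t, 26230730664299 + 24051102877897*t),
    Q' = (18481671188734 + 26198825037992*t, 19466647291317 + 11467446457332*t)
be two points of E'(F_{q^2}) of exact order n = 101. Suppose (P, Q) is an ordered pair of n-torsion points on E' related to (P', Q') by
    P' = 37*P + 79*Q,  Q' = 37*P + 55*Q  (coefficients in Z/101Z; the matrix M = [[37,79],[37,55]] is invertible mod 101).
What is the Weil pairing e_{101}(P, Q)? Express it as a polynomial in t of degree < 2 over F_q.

17982526508357 + 8365348906068*t

e_{101}(aP+bQ,cP+dQ) = e_{101}(P,Q)^(ad-bc); with (a,b,c,d)=(37,79,37,55) this gives the det-101 law.
37*55 - 79*37 = -888; reduced mod 101: det = 21, inverse 77.
Double-and-add over 1100101: 7-1 doublings, 4-1 additions; each step l_{T,T}/v_{2T} or l_{T,P'}/v at Q'+S for random S.
f_P(D_Q)/f_Q(D_P) = 1141108486815 + 12457432694710*t.
Raise to 77: e(P,Q) = 17982526508357 + 8365348906068*t in mu_{101}.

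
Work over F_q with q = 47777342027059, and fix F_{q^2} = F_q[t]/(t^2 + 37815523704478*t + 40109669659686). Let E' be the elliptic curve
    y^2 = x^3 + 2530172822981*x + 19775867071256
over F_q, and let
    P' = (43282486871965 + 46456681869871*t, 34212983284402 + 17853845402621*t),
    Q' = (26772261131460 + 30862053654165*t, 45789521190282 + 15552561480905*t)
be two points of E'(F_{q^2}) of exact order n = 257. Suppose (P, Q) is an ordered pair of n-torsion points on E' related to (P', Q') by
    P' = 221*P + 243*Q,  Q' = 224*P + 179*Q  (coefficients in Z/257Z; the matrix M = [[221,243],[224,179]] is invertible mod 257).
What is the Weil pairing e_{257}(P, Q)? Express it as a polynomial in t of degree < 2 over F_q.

e_{257} is bilinear + alternating on E[257], so e_{257}(221*P + 243*Q, 224*P + 179*Q) = e_{257}(P,Q)^(221*179-243*224).
Hence e(P,Q) = e(P',Q')^{148} where 148 = 33^{-1} mod 257.
Miller loop for e_{257} over F_{47777342027059^2}: bits of 257 = 100000001; 8 double steps + 1 add steps, l/v at each.
e_{257}(P',Q') = 30567440429906 + 42268819032267*t.
Thus e_{257}(P,Q) = 34990984729099 + 9796031201679*t.

34990984729099 + 9796031201679*t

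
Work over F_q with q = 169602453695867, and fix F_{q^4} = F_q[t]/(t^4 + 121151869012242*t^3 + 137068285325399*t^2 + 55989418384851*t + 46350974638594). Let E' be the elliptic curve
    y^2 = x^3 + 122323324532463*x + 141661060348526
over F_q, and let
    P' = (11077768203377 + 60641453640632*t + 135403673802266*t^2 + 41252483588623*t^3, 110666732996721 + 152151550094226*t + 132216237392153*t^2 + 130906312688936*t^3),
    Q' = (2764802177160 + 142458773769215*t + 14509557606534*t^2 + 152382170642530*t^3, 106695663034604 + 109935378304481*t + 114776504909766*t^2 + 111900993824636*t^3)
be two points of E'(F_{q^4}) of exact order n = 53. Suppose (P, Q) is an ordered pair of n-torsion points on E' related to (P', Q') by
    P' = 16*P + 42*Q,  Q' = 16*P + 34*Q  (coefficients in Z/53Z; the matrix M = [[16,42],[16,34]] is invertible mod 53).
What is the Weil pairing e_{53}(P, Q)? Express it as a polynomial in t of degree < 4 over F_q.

e_{53} is bilinear + alternating on E[53], so e_{53}(16*P + 42*Q, 16*P + 34*Q) = e_{53}(P,Q)^(16*34-42*16).
det M = 16*34 - 42*16 = -128 = 31 (mod 53); 31^{-1} = 12 (mod 53).
Build f_{53,P'} and f_{53,Q'} via the 6-bit ladder of 53=110101_2; evaluate at shifted divisors; quotient in F_{169602453695867^4}.
Result: e(P',Q') = 104232722437623 + 14140530486081*t + 155972696449607*t^2 + 13455316272426*t^3.
Finally e_{53}(P,Q) = 78814636547520 + 4414889991339*t + 164626849725291*t^2 + 7307335835004*t^3.

78814636547520 + 4414889991339*t + 164626849725291*t^2 + 7307335835004*t^3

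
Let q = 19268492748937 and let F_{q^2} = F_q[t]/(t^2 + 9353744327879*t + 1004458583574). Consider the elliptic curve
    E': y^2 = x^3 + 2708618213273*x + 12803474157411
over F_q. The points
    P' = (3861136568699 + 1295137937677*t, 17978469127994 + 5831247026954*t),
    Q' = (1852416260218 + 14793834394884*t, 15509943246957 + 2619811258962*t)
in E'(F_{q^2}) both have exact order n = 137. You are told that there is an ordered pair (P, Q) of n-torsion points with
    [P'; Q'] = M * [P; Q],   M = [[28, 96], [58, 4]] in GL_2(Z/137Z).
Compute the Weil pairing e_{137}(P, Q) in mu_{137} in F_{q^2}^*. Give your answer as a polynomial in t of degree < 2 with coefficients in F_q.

16812978953345 + 14714570995482*t

e_{137}(aP+bQ,cP+dQ) = e_{137}(P,Q)^(ad-bc); with (a,b,c,d)=(28,96,58,4) this gives the det-137 law.
So e_{137}(P,Q) = e_{137}(P',Q')^{40}, since 24*40 = 1 mod 137.
n = 137 = (10001001)_2 (8 bits, wt 3); accumulate f_{137,P'}(Q'+S)/f_{137,P'}(S) along the 7-step ladder.
Result: e(P',Q') = 5106591915592 + 1696506421639*t.
(5106591915592 + 1696506421639*t)^{40} mod (19268492748937,f) = 16812978953345 + 14714570995482*t.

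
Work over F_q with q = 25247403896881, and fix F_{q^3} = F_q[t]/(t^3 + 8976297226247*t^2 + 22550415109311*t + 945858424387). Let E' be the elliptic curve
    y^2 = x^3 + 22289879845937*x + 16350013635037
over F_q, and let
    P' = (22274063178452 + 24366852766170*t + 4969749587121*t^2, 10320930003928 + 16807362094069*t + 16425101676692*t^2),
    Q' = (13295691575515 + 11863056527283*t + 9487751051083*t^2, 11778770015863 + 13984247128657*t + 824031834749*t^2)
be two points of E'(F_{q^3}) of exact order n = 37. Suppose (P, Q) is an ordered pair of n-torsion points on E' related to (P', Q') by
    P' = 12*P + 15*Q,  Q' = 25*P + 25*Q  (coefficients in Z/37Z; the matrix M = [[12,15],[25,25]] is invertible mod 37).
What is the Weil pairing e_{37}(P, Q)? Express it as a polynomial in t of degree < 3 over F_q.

6213139717519 + 2391896181324*t + 12515921462315*t^2

The 37-Weil pairing on E[37] over F_{25247403896881} is alternating-bilinear: e_{37}(P',Q') = e_{37}(P,Q)^det(M).
12*25 - 15*25 = -75; reduced mod 37: det = 36, inverse 36.
n = 37 = (100101)_2 (6 bits, wt 3); accumulate f_{37,P'}(Q'+S)/f_{37,P'}(S) along the 5-step ladder.
Result: e(P',Q') = 23165863816459 + 5574073967339*t + 24139287934230*t^2.
Raise to 36: e(P,Q) = 6213139717519 + 2391896181324*t + 12515921462315*t^2 in mu_{37}.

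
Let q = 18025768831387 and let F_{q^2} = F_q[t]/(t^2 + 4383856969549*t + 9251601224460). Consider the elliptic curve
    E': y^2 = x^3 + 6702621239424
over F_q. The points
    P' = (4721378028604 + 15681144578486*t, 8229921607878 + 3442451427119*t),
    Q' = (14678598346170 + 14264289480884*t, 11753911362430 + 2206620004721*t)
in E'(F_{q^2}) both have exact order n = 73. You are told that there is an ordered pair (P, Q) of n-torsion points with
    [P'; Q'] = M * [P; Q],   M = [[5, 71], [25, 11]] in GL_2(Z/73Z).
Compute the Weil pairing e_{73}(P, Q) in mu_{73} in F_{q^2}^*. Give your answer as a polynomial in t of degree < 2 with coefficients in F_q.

6280640110470 + 396267307620*t

The 73-Weil pairing on E[73] over F_{18025768831387} is alternating-bilinear: e_{73}(P',Q') = e_{73}(P,Q)^det(M).
5*11 - 71*25 = -1720; reduced mod 73: det = 32, inverse 16.
Build f_{73,P'} and f_{73,Q'} via the 7-bit ladder of 73=1001001_2; evaluate at shifted divisors; quotient in F_{18025768831387^2}.
f_P(D_Q)/f_Q(D_P) = 4712820036725 + 450228321675*t.
Thus e_{73}(P,Q) = 6280640110470 + 396267307620*t.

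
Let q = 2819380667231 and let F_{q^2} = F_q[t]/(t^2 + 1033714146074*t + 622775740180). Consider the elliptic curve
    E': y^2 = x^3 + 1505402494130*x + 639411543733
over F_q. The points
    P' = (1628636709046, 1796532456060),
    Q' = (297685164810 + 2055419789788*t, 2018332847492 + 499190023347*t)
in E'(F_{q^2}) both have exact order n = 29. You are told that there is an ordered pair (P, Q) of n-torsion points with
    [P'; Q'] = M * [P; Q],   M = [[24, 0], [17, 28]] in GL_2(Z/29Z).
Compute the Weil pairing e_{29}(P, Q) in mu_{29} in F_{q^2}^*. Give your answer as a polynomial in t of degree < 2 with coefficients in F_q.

199562976782 + 2640278061253*t

e_{29} is bilinear + alternating on E[29], so e_{29}(24*P, 17*P + 28*Q) = e_{29}(P,Q)^(24*28-0*17).
So e_{29}(P,Q) = e_{29}(P',Q')^{6}, since 5*6 = 1 mod 29.
5-bit Miller (11101) on E'/F_{2819380667231} with a'=1505402494130, b'=639411543733: accumulate tangent/chord ratios at Q'+S and P'+S'.
e_{29}(P',Q') = 890922550665 + 804517066789*t.
e_{29}(P,Q) = (890922550665 + 804517066789*t)^{6} = 199562976782 + 2640278061253*t.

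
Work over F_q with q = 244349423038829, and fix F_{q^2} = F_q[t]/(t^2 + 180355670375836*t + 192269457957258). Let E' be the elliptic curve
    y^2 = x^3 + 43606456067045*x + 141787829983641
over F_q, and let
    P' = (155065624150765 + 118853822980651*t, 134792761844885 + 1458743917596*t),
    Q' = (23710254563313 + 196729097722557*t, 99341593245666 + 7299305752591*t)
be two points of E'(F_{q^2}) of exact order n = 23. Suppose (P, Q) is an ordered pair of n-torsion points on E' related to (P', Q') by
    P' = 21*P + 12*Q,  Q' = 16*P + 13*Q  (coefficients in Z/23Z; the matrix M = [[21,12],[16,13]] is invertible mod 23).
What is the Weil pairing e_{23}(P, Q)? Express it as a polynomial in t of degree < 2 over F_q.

e_{23}(aP+bQ,cP+dQ) = e_{23}(P,Q)^(ad-bc); with (a,b,c,d)=(21,12,16,13) this gives the det-23 law.
Inverting 12 mod 23: 2. Thus e_{23}(P,Q) = e(P',Q')^{2}.
Double-and-add over 10111: 5-1 doublings, 4-1 additions; each step l_{T,T}/v_{2T} or l_{T,P'}/v at Q'+S for random S.
So e_{23}(P',Q') = 219547444189082 + 52908393443989*t.
Hence e(P,Q) = 36398995778353 + 161044199150356*t in F_{244349423038829^2}^*.

36398995778353 + 161044199150356*t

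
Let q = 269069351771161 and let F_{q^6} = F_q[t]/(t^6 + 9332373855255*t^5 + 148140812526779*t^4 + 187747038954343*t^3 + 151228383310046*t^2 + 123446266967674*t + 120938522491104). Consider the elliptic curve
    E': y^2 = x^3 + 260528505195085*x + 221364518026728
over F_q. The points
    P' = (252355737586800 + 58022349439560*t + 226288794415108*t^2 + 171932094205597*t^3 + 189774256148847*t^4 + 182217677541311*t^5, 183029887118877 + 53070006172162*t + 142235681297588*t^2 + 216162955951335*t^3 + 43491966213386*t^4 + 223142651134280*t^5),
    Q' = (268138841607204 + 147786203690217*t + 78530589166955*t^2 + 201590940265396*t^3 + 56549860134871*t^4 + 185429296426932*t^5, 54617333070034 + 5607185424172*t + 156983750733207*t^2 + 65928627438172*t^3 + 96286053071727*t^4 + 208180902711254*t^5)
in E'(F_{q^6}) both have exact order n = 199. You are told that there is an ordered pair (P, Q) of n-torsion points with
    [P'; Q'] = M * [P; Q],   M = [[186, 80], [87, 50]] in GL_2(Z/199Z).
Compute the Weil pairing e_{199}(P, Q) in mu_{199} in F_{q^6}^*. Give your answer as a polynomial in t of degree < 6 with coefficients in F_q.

6112389671895 + 141717555670610*t + 124752523338441*t^2 + 66760747142686*t^3 + 150592798842160*t^4 + 45345368350449*t^5

Since e_{199}(P,P)=e_{199}(Q,Q)=1 and e_{199}(Q,P)=e_{199}(P,Q)^{-1}, expanding e_{199}(186*P + 80*Q,87*P + 50*Q) leaves e(P,Q)^det(M).
So e_{199}(P,Q) = e_{199}(P',Q')^{29}, since 151*29 = 1 mod 199.
Build f_{199,P'} and f_{199,Q'} via the 8-bit ladder of 199=11000111_2; evaluate at shifted divisors; quotient in F_{269069351771161^6}.
So e_{199}(P',Q') = 43718807476897 + 95365934574858*t + 235478127402704*t^2 + 205578686824736*t^3 + 100311936538141*t^4 + 119998142375024*t^5.
Finally e_{199}(P,Q) = 6112389671895 + 141717555670610*t + 124752523338441*t^2 + 66760747142686*t^3 + 150592798842160*t^4 + 45345368350449*t^5.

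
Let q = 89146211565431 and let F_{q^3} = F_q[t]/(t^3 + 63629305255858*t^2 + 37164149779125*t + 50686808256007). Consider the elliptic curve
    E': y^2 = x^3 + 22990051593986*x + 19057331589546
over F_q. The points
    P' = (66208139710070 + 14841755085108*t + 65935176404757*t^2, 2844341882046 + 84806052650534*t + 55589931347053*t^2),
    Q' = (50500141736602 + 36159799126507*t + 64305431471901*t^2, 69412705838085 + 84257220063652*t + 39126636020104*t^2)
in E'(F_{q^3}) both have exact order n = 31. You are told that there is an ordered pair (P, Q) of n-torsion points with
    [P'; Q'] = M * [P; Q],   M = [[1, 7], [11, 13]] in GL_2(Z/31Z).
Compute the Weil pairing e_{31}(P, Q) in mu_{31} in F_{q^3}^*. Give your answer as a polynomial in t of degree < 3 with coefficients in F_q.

878431335637 + 6505964061379*t + 41755279671702*t^2

The 31-Weil pairing on E[31] over F_{89146211565431} is alternating-bilinear: e_{31}(P',Q') = e_{31}(P,Q)^det(M).
Inverting 29 mod 31: 15. Thus e_{31}(P,Q) = e(P',Q')^{15}.
Build f_{31,P'} and f_{31,Q'} via the 5-bit ladder of 31=11111_2; evaluate at shifted divisors; quotient in F_{89146211565431^3}.
The quotient is 46256725074302 + 7267352810460*t + 69637904881191*t^2.
Thus e_{31}(P,Q) = 878431335637 + 6505964061379*t + 41755279671702*t^2.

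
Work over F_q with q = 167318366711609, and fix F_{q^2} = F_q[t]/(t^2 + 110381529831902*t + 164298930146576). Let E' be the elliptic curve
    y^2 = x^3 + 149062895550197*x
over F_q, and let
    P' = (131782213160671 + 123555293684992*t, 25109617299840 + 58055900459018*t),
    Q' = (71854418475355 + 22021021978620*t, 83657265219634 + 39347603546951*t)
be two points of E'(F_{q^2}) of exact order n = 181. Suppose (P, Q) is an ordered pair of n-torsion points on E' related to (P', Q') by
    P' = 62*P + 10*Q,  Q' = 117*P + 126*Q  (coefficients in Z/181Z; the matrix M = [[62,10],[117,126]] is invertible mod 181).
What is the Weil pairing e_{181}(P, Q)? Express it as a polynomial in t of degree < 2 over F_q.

139155653666739 + 138085863101946*t

Since e_{181}(P,P)=e_{181}(Q,Q)=1 and e_{181}(Q,P)=e_{181}(P,Q)^{-1}, expanding e_{181}(62*P + 10*Q,117*P + 126*Q) leaves e(P,Q)^det(M).
det(M) mod 181 = 126; its inverse in (Z/181)^* is 102 (check: 126*102 mod 181 = 1).
8-bit Miller (10110101) on E'/F_{167318366711609} with a'=149062895550197, b'=0: accumulate tangent/chord ratios at Q'+S and P'+S'.
The quotient is 157068399715755 + 136923120700704*t.
Hence e(P,Q) = 139155653666739 + 138085863101946*t in F_{167318366711609^2}^*.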